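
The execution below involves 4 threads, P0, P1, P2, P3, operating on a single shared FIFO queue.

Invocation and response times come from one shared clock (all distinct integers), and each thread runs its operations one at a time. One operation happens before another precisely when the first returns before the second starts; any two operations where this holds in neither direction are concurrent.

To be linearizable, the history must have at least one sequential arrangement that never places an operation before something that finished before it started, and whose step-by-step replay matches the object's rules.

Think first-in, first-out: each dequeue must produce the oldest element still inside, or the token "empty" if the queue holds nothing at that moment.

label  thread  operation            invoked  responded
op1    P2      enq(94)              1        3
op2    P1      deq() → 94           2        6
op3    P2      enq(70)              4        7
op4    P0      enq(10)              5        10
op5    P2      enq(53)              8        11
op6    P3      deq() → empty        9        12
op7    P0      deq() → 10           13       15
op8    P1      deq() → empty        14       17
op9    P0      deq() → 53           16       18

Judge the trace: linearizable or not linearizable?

through event 11 a valid linearization exists; event 12 (op6 responding at time 12) ends that
real-time-consistent orders of the 6 completed operations: 28 — all fail the FIFO queue replay
for example op1, op2, op3, op4, op5, op6 fails at step 6: op6 deq() → empty is not legal there
for example op1, op2, op3, op4, op6, op5 fails at step 5: op6 deq() → empty is not legal there

not linearizable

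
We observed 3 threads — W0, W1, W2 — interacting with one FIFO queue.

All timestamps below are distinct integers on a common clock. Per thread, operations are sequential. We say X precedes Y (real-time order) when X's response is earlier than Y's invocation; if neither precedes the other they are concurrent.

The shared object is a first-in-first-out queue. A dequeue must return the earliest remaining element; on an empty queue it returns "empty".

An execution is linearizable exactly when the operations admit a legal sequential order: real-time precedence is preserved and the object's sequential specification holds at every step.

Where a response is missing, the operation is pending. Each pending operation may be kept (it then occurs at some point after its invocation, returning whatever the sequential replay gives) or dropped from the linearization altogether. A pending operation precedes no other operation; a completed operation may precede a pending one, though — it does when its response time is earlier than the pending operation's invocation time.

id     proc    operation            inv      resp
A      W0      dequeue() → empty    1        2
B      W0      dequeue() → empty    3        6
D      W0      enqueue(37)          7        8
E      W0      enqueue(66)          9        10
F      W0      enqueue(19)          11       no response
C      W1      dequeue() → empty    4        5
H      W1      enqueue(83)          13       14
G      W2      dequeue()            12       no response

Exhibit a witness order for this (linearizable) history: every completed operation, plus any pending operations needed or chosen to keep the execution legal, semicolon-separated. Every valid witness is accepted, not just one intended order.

A; B; C; D; E; F; G; H

step 1: A dequeue() → empty — queue <>
step 2: B dequeue() → empty — queue <>
step 3: C dequeue() → empty — queue <>
step 4: D enqueue(37) — queue <37>
step 5: E enqueue(66) — queue <37,66>
step 6: F enqueue(19) (pending, included) — queue <37,66,19>
step 7: G dequeue() (pending, included) — queue <66,19>
step 8: H enqueue(83) — queue <66,19,83>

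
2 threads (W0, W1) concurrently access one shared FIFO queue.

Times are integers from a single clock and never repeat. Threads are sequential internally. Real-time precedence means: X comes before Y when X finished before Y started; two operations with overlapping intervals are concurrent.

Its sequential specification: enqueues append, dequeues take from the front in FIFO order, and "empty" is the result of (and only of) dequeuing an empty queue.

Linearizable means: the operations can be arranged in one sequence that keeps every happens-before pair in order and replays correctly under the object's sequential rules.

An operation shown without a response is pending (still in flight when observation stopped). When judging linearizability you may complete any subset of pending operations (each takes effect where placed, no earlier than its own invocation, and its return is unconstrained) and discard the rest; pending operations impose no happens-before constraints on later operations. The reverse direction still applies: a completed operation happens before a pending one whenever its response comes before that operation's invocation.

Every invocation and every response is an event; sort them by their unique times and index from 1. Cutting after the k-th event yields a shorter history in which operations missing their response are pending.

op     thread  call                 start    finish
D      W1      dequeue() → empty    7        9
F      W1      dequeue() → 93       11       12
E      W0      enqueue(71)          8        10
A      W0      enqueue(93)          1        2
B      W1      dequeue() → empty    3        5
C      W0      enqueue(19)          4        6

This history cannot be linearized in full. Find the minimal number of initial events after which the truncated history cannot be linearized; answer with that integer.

5

one valid order for events 1..4 is A:
1. A enqueue(93), leaving queue <93>
adding event 5 (B responds at 5) leaves no legal real-time order
completion choices over the 1 pending operation (C) were checked; none helps
take A, B (pending dropped): step 2 already fails, because B dequeue() → empty cannot occur there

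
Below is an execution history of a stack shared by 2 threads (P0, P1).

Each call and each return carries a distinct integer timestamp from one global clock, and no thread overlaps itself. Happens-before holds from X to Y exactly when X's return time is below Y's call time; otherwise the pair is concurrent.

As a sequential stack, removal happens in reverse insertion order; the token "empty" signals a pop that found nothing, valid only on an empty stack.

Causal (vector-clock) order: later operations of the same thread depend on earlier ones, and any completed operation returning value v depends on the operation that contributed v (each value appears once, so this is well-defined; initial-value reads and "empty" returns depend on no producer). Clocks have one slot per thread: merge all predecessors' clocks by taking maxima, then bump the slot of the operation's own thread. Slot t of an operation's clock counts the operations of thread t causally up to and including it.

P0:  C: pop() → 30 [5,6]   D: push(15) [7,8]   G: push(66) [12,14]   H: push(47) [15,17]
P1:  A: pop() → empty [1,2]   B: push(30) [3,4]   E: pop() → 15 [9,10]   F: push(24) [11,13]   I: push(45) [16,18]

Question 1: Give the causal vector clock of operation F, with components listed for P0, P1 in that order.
(2, 4)

VC(A, invoked at 1): no causal predecessors; +1 on P1 → (0, 1)
VC(B, invoked at 3): max of VC(A)=(0, 1), then +1 on thread P1 → (0, 2)
VC(C, invoked at 5): max of VC(B)=(0, 2), then +1 on thread P0 → (1, 2)
VC(D, invoked at 7): max of VC(C)=(1, 2), then +1 on thread P0 → (2, 2)
VC(E, invoked at 9): max of VC(B)=(0, 2), VC(D)=(2, 2), then +1 on thread P1 → (2, 3)
VC(G, invoked at 12): max of VC(D)=(2, 2), then +1 on thread P0 → (3, 2)
VC(F, invoked at 11): max of VC(E)=(2, 3), then +1 on thread P1 → (2, 4)
VC(H, invoked at 15): max of VC(G)=(3, 2), then +1 on thread P0 → (4, 2)
VC(I, invoked at 16): max of VC(F)=(2, 4), then +1 on thread P1 → (2, 5)
target: VC(F) = (2, 4)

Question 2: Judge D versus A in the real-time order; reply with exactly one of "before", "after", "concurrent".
after

D spans [7,8], A spans [1,2]
resp(A)=2 < inv(D)=7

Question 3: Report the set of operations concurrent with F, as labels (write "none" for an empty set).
G

F spans [11,13]: anything still running between times 11 and 13 counts as concurrent
A [1,2]: before
B [3,4]: before
C [5,6]: before
D [7,8]: before
E [9,10]: before
G [12,14]: concurrent
H [15,17]: after
I [16,18]: after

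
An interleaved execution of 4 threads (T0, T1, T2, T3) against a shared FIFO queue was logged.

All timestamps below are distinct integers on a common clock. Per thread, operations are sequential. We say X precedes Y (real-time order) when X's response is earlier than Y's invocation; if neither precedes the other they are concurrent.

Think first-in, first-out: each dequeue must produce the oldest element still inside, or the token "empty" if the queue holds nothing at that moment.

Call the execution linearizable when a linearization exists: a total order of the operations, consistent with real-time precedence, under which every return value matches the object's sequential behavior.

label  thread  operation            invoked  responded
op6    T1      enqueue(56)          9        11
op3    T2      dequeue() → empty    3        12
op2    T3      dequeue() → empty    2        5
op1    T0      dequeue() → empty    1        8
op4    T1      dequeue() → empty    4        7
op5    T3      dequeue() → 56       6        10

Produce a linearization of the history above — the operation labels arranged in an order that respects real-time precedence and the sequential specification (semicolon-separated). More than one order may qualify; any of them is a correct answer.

op1; op2; op3; op4; op6; op5

step 1: op1 dequeue() → empty — queue <>
step 2: op2 dequeue() → empty — queue <>
step 3: op3 dequeue() → empty — queue <>
step 4: op4 dequeue() → empty — queue <>
step 5: op6 enqueue(56) — queue <56>
step 6: op5 dequeue() → 56 — queue <>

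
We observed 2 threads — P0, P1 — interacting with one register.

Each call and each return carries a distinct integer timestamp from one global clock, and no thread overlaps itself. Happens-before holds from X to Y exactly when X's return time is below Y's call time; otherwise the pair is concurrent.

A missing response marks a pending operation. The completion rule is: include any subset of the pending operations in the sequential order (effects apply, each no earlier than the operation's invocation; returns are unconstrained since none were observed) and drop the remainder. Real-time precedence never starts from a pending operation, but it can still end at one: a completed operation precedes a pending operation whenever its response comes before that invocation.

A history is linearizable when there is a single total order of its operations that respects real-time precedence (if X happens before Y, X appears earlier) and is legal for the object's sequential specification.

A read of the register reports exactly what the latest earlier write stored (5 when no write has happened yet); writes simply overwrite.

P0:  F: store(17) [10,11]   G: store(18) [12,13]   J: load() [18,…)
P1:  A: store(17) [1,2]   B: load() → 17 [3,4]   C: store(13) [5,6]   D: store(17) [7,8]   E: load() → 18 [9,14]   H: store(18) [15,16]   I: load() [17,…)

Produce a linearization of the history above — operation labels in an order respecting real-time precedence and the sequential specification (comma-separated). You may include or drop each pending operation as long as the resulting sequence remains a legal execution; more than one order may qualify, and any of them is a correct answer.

after step 1 (A store(17)): value 17
after step 2 (B load() → 17): value 17
after step 3 (C store(13)): value 13
after step 4 (D store(17)): value 17
after step 5 (F store(17)): value 17
after step 6 (G store(18)): value 18
after step 7 (E load() → 18): value 18
after step 8 (H store(18)): value 18

A, B, C, D, F, G, E, H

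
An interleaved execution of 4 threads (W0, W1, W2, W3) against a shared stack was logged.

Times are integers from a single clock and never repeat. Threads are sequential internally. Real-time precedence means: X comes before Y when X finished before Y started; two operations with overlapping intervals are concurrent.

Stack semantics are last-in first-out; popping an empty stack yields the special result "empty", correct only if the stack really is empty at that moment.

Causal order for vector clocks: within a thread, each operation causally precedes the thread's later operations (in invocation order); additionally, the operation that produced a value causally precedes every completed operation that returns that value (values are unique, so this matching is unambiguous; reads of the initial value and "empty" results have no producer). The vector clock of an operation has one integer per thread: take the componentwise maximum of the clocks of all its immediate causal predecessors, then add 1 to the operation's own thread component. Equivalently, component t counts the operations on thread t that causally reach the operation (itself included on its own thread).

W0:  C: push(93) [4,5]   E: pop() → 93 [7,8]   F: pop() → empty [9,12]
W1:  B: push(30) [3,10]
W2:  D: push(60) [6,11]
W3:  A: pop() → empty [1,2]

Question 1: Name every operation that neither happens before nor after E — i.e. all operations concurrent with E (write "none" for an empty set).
overlap test against E [7,8]: concurrent iff the interval meets 7..8
A [1,2]: before
B [3,10]: concurrent
C [4,5]: before
D [6,11]: concurrent
F [9,12]: after

B, D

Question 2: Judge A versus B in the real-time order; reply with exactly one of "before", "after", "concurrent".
A spans [1,2], B spans [3,10]
resp(A)=2 < inv(B)=3

before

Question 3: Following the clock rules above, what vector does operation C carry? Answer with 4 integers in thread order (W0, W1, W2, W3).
A, invoked 1, has no incoming edges; only W3's bump applies → (0, 0, 0, 1)
D, invoked 6, has no incoming edges; only W2's bump applies → (0, 0, 1, 0)
B, invoked 3, has no incoming edges; only W1's bump applies → (0, 1, 0, 0)
C, invoked 4, has no incoming edges; only W0's bump applies → (1, 0, 0, 0)
from VC(C)=(1, 0, 0, 0), E (invoked 7) maxes components and bumps W0 → (2, 0, 0, 0)
from VC(E)=(2, 0, 0, 0), F (invoked 9) maxes components and bumps W0 → (3, 0, 0, 0)
target: VC(C) = (1, 0, 0, 0)

(1, 0, 0, 0)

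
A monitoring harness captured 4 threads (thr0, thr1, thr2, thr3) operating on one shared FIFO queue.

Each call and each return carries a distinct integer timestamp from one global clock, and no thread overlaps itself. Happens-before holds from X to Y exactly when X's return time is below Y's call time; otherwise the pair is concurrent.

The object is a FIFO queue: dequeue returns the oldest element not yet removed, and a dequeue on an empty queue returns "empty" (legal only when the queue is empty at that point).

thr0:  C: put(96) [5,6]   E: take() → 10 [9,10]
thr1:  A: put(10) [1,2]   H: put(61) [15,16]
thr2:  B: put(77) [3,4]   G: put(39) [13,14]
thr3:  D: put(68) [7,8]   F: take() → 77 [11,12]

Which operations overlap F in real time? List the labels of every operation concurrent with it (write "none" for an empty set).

concurrent with F ([11,12]): every op whose interval crosses 11..12
A [1,2]: before
B [3,4]: before
C [5,6]: before
D [7,8]: before
E [9,10]: before
G [13,14]: after
H [15,16]: after

none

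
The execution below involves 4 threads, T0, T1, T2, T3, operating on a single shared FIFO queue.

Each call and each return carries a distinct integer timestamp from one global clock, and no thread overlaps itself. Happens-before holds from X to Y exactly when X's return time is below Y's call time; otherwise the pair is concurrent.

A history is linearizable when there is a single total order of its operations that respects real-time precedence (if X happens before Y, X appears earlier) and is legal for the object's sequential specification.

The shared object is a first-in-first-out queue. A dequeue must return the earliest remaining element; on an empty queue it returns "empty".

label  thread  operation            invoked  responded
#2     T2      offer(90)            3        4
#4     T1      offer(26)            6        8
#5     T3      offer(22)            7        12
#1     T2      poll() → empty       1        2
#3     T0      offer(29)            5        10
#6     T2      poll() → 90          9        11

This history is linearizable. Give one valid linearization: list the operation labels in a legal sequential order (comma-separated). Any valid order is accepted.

#1, #2, #3, #4, #5, #6

1. #1 poll() → empty, leaving queue <>
2. #2 offer(90), leaving queue <90>
3. #3 offer(29), leaving queue <90,29>
4. #4 offer(26), leaving queue <90,29,26>
5. #5 offer(22), leaving queue <90,29,26,22>
6. #6 poll() → 90, leaving queue <29,26,22>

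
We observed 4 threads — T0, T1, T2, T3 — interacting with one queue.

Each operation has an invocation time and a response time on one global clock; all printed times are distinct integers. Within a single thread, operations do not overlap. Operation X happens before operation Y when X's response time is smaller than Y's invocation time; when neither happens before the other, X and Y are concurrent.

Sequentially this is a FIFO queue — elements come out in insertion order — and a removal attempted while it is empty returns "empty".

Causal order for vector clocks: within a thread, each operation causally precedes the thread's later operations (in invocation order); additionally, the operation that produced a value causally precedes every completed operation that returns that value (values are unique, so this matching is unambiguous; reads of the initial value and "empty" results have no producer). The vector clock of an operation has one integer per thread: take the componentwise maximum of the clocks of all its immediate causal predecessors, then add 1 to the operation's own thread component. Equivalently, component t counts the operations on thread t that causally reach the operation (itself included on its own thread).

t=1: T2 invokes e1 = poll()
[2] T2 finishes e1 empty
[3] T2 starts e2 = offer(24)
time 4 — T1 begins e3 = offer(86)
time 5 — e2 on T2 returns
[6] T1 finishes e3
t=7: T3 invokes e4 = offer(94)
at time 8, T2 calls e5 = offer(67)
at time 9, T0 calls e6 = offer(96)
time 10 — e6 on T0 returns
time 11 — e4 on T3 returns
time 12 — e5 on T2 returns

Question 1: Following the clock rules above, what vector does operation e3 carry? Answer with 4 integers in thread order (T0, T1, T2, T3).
no predecessors for e4 (invoked 7): T3 increments from zero → (0, 0, 0, 1)
no predecessors for e1 (invoked 1): T2 increments from zero → (0, 0, 1, 0)
no predecessors for e3 (invoked 4): T1 increments from zero → (0, 1, 0, 0)
no predecessors for e6 (invoked 9): T0 increments from zero → (1, 0, 0, 0)
e2, invoked 3, takes VC(e1)=(0, 0, 1, 0) under max, adds 1 for T2 → (0, 0, 2, 0)
e5, invoked 8, takes VC(e2)=(0, 0, 2, 0) under max, adds 1 for T2 → (0, 0, 3, 0)
target: VC(e3) = (0, 1, 0, 0)

(0, 1, 0, 0)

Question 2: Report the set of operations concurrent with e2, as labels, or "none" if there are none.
e2 spans [3,5]; an op avoiding the whole window 3..5 is ordered, any other is concurrent
e1 [1,2]: before
e3 [4,6]: concurrent
e4 [7,11]: after
e5 [8,12]: after
e6 [9,10]: after

e3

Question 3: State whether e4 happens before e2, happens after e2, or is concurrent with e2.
e4 spans [7,11], e2 spans [3,5]
resp(e2)=5 < inv(e4)=7

after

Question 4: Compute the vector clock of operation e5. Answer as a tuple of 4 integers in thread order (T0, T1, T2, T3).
e4 (invocation 7): nothing precedes it; T3's component alone gives (0, 0, 0, 1)
e1 (invocation 1): nothing precedes it; T2's component alone gives (0, 0, 1, 0)
e3 (invocation 4): nothing precedes it; T1's component alone gives (0, 1, 0, 0)
e6 (invocation 9): nothing precedes it; T0's component alone gives (1, 0, 0, 0)
from VC(e1)=(0, 0, 1, 0), e2 (invoked 3) maxes components and bumps T2 → (0, 0, 2, 0)
from VC(e2)=(0, 0, 2, 0), e5 (invoked 8) maxes components and bumps T2 → (0, 0, 3, 0)
target: VC(e5) = (0, 0, 3, 0)

(0, 0, 3, 0)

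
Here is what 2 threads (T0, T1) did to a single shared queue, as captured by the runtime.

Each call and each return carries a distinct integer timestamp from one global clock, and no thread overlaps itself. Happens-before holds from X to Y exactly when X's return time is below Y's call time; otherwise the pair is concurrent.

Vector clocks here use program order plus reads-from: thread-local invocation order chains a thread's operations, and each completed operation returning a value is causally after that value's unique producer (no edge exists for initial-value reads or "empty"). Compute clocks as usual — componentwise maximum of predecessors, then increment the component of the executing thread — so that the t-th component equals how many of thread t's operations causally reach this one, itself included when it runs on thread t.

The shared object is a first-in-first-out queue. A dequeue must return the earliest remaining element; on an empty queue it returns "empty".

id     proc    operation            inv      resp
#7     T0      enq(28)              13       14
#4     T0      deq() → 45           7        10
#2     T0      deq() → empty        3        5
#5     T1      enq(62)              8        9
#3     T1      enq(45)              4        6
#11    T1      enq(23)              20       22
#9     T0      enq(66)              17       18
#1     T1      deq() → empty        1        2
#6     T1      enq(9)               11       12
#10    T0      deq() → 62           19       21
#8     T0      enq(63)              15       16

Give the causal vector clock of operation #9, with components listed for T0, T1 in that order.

(5, 2)

#1 (invocation 1): nothing precedes it; T1's component alone gives (0, 1)
#2 (invocation 3): nothing precedes it; T0's component alone gives (1, 0)
VC(#3, invoked at 4): max of VC(#1)=(0, 1), then +1 on thread T1 → (0, 2)
VC(#5, invoked at 8): max of VC(#3)=(0, 2), then +1 on thread T1 → (0, 3)
VC(#6, invoked at 11): max of VC(#5)=(0, 3), then +1 on thread T1 → (0, 4)
VC(#4, invoked at 7): max of VC(#2)=(1, 0), VC(#3)=(0, 2), then +1 on thread T0 → (2, 2)
VC(#11, invoked at 20): max of VC(#6)=(0, 4), then +1 on thread T1 → (0, 5)
VC(#7, invoked at 13): max of VC(#4)=(2, 2), then +1 on thread T0 → (3, 2)
VC(#8, invoked at 15): max of VC(#7)=(3, 2), then +1 on thread T0 → (4, 2)
VC(#9, invoked at 17): max of VC(#8)=(4, 2), then +1 on thread T0 → (5, 2)
VC(#10, invoked at 19): max of VC(#5)=(0, 3), VC(#9)=(5, 2), then +1 on thread T0 → (6, 3)
target: VC(#9) = (5, 2)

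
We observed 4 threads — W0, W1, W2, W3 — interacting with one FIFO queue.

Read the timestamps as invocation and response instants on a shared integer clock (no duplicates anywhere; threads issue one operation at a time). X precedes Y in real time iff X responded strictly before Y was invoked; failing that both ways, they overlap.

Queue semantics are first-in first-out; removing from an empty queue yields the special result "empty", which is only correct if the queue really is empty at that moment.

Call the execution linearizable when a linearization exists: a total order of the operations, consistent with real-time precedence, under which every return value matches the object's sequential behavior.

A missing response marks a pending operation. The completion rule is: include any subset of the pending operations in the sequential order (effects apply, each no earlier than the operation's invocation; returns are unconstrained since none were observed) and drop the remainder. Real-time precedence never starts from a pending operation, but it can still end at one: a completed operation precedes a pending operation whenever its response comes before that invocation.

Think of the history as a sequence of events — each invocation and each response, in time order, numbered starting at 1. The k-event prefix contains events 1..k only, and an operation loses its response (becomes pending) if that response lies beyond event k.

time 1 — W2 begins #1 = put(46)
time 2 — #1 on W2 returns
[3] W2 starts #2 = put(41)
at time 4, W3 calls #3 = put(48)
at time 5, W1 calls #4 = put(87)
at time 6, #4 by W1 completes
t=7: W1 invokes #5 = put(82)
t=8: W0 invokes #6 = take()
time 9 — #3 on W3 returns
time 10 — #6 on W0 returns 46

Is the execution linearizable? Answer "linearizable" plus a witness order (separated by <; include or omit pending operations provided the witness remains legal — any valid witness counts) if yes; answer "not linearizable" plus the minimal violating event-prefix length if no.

linearizable — witness: #1 < #2 < #3 < #4 < #5 < #6

1. #1 put(46), leaving queue <46>
2. #2 put(41) (pending, included), leaving queue <46,41>
3. #3 put(48), leaving queue <46,41,48>
4. #4 put(87), leaving queue <46,41,48,87>
5. #5 put(82) (pending, included), leaving queue <46,41,48,87,82>
6. #6 take() → 46, leaving queue <41,48,87,82>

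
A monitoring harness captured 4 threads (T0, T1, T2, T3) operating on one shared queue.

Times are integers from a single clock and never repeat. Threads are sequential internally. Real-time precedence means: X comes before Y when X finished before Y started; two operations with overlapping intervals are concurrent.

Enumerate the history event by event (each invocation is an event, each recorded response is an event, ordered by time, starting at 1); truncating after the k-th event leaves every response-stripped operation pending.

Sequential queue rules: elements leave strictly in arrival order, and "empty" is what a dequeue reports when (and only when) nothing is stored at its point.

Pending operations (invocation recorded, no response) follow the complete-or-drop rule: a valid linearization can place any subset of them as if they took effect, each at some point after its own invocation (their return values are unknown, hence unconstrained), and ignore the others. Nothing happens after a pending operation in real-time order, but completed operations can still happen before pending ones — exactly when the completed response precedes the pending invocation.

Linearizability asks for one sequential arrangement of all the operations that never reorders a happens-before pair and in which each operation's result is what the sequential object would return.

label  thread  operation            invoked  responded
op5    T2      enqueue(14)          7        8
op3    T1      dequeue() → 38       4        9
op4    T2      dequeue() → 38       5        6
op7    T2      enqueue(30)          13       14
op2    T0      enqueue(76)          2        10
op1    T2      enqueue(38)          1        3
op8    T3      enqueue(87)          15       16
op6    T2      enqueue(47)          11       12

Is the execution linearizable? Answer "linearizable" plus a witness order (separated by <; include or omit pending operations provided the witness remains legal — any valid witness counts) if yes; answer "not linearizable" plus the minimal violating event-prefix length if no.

not linearizable — minimal violating prefix: 9 events

events 1..8 are fine; event 9 — the response of op3 at time 9 — makes the prefix non-linearizable
real-time-consistent orders of the 4 completed operations: 3 — all fail the queue replay
including or dropping the 1 pending operation (op2) in any combination fails
e.g. op1, op3, op4, op5 (pending dropped): illegal at step 3, since op4 dequeue() → 38 cannot apply there
e.g. op1, op4, op3, op5 (pending dropped): illegal at step 3, since op3 dequeue() → 38 cannot apply there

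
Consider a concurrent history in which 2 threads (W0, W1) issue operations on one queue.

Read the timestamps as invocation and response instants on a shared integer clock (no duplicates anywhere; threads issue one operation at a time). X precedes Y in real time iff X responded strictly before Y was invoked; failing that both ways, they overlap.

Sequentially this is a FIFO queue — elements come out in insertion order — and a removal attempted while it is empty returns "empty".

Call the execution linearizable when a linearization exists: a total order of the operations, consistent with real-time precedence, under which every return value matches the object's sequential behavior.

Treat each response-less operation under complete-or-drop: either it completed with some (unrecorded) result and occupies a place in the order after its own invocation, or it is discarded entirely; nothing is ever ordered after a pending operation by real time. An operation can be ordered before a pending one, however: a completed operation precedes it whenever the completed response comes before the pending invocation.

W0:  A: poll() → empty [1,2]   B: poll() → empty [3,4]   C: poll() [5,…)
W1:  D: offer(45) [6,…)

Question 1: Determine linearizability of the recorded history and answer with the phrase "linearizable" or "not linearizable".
a witness: A, B
after step 1 (A poll() → empty): queue <>
after step 2 (B poll() → empty): queue <>

linearizable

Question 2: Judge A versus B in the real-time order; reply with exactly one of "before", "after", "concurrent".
A spans [1,2], B spans [3,4]
resp(A)=2 < inv(B)=3

before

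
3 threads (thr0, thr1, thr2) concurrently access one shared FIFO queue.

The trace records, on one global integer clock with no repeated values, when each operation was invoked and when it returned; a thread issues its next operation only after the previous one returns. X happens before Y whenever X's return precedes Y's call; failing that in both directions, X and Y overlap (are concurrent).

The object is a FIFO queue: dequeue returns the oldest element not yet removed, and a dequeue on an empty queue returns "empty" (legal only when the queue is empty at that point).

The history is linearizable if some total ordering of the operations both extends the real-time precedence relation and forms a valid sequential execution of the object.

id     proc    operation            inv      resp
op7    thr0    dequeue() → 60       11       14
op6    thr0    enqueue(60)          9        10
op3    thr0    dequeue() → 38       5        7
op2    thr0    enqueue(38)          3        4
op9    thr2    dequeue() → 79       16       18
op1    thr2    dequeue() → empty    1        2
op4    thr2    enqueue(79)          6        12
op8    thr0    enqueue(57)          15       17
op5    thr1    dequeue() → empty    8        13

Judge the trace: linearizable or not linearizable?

linearizable

one valid linearization: op1, op2, op3, op5, op6, op4, op7, op8, op9
step 1: op1 dequeue() → empty — queue <>
step 2: op2 enqueue(38) — queue <38>
step 3: op3 dequeue() → 38 — queue <>
step 4: op5 dequeue() → empty — queue <>
step 5: op6 enqueue(60) — queue <60>
step 6: op4 enqueue(79) — queue <60,79>
step 7: op7 dequeue() → 60 — queue <79>
step 8: op8 enqueue(57) — queue <79,57>
step 9: op9 dequeue() → 79 — queue <57>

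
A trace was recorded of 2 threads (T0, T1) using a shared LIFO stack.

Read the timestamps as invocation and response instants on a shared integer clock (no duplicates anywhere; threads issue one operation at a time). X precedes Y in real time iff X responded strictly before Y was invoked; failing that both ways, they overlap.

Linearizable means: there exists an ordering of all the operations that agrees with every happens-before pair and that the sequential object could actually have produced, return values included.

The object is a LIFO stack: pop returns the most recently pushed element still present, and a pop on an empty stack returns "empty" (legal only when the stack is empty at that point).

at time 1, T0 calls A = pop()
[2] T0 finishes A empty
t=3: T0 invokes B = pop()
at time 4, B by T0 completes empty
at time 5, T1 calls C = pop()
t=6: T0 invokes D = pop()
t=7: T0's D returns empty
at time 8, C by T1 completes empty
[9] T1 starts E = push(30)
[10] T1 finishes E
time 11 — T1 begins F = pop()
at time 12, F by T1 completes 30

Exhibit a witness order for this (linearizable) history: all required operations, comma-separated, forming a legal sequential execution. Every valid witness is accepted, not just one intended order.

step 1: A pop() → empty — stack <>
step 2: B pop() → empty — stack <>
step 3: C pop() → empty — stack <>
step 4: D pop() → empty — stack <>
step 5: E push(30) — stack <30>
step 6: F pop() → 30 — stack <>

A, B, C, D, E, F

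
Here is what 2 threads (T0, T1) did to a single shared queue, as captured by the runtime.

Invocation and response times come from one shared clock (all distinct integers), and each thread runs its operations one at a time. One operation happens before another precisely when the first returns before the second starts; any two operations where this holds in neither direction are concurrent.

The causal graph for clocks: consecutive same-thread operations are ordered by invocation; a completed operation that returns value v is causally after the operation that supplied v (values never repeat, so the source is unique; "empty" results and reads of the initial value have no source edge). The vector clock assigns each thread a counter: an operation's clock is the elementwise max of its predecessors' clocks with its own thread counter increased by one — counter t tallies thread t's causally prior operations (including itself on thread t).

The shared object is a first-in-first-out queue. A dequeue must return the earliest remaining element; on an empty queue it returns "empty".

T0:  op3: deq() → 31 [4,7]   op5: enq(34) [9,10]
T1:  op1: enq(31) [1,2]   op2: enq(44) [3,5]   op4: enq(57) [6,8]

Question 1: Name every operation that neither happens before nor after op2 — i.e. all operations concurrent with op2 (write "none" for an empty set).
op3

op2 runs from 3 to 5; window-overlapping ops are concurrent
op1 [1,2]: before
op3 [4,7]: concurrent
op4 [6,8]: after
op5 [9,10]: after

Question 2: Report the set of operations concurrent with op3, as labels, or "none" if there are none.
op2, op4

concurrent with op3 ([4,7]): every op whose interval crosses 4..7
op1 [1,2]: before
op2 [3,5]: concurrent
op4 [6,8]: concurrent
op5 [9,10]: after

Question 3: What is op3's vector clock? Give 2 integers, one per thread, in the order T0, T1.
(1, 1)

no predecessors for op1 (invoked 1): T1 increments from zero → (0, 1)
op2 (invocation 3): componentwise max over VC(op1)=(0, 1), +1 at T1, giving (0, 2)
op3 (invocation 4): componentwise max over VC(op1)=(0, 1), +1 at T0, giving (1, 1)
op4 (invocation 6): componentwise max over VC(op2)=(0, 2), +1 at T1, giving (0, 3)
op5 (invocation 9): componentwise max over VC(op3)=(1, 1), +1 at T0, giving (2, 1)
target: VC(op3) = (1, 1)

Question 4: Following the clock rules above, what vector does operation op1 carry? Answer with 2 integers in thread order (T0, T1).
(0, 1)

invoked at 1, op1 has no predecessors; its own T1 bump gives (0, 1)
VC(op2, invoked at 3): max of VC(op1)=(0, 1), then +1 on thread T1 → (0, 2)
VC(op3, invoked at 4): max of VC(op1)=(0, 1), then +1 on thread T0 → (1, 1)
VC(op4, invoked at 6): max of VC(op2)=(0, 2), then +1 on thread T1 → (0, 3)
VC(op5, invoked at 9): max of VC(op3)=(1, 1), then +1 on thread T0 → (2, 1)
target: VC(op1) = (0, 1)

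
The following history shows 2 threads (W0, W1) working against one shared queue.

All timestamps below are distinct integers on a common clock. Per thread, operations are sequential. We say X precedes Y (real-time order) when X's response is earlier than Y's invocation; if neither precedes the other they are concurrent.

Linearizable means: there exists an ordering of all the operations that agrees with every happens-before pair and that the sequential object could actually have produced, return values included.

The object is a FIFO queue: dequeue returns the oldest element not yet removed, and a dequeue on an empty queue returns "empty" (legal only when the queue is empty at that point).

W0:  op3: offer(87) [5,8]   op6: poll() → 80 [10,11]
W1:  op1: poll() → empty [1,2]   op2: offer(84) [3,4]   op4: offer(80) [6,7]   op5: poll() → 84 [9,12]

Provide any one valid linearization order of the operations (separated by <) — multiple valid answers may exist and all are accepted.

step 1: op1 poll() → empty — queue <>
step 2: op2 offer(84) — queue <84>
step 3: op4 offer(80) — queue <84,80>
step 4: op3 offer(87) — queue <84,80,87>
step 5: op5 poll() → 84 — queue <80,87>
step 6: op6 poll() → 80 — queue <87>

op1 < op2 < op4 < op3 < op5 < op6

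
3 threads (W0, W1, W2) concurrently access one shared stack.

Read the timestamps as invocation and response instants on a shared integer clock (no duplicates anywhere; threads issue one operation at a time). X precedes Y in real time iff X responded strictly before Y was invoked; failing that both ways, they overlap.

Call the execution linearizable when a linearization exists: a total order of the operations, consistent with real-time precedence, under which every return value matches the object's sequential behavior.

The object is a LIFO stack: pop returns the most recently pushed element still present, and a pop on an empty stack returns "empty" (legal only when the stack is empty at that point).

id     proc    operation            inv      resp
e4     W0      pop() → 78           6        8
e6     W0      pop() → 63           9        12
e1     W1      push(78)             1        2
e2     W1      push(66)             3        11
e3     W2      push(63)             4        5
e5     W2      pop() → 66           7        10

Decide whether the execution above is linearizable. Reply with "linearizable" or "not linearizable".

through event 9 a valid linearization exists; event 10 (e5 responding at time 10) ends that
the 4 completed operations admit 2 real-time orders; each fails the stack replay
completion choices over the 2 pending operations (e2, e6) were checked; none helps
e.g. e1, e3, e4, e5 (pending dropped): illegal at step 3, since e4 pop() → 78 cannot apply there
e.g. e1, e3, e5, e4 (pending dropped): illegal at step 3, since e5 pop() → 66 cannot apply there

not linearizable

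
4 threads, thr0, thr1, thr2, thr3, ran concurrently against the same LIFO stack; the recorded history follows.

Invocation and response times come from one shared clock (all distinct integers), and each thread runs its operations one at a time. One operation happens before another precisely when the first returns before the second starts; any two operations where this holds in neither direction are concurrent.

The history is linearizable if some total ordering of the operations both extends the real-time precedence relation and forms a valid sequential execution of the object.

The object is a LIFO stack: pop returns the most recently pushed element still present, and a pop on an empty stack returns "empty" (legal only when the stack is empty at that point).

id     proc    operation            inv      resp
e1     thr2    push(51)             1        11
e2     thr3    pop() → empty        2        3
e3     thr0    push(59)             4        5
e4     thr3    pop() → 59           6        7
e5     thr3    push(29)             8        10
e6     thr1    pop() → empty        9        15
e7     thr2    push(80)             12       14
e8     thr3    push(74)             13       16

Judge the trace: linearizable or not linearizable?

witness order: e2, e3, e4, e6, e1, e5, e7, e8
1. e2 pop() → empty, leaving stack <>
2. e3 push(59), leaving stack <59>
3. e4 pop() → 59, leaving stack <>
4. e6 pop() → empty, leaving stack <>
5. e1 push(51), leaving stack <51>
6. e5 push(29), leaving stack <51,29>
7. e7 push(80), leaving stack <51,29,80>
8. e8 push(74), leaving stack <51,29,80,74>

linearizable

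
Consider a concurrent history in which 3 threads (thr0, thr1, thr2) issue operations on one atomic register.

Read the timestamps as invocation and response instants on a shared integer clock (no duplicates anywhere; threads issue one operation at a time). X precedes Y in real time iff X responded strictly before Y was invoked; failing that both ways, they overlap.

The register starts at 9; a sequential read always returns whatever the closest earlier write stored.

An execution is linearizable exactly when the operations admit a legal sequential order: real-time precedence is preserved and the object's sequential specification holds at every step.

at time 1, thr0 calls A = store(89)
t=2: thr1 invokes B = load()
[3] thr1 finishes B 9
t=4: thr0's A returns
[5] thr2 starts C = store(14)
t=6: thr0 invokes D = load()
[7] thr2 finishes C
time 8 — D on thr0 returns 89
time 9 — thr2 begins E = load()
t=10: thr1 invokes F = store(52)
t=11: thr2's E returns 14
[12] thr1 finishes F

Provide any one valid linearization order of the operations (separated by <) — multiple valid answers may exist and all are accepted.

B < A < D < C < E < F

1. B load() → 9, leaving value 9
2. A store(89), leaving value 89
3. D load() → 89, leaving value 89
4. C store(14), leaving value 14
5. E load() → 14, leaving value 14
6. F store(52), leaving value 52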